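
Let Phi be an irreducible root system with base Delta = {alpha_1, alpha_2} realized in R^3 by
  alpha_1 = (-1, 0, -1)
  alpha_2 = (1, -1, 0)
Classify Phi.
Compute the Cartan integers a_ij = 2(alpha_i, alpha_j)/(alpha_j, alpha_j); the resulting 2x2 Cartan matrix is
[[2, -1], [-1, 2]].
All simple roots have the same length, so the diagram is simply laced. The associated Dynkin diagram is a chain of 2 nodes with single edges (A_2), so the type is A_2 (the algebra sl(3)).

A_2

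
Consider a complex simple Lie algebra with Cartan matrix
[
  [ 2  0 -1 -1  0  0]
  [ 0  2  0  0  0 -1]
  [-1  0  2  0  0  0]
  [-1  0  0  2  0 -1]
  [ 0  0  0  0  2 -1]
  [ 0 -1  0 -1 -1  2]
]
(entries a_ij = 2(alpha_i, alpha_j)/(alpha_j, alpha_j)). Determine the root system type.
type D_6

The matrix has rank 6 with 2's on the diagonal. Reading the off-diagonal entries as Dynkin edges (a single edge where a_ij = a_ji = -1; a double or triple edge where a_ij * a_ji = 2 or 3), the diagram is a chain of 4 nodes with a fork of two nodes at one end (D_6). One simple-root ordering that puts it in standard form is (alpha_3, alpha_1, alpha_4, alpha_6, alpha_5, alpha_2). So the algebra is type D_6, i.e. so(12).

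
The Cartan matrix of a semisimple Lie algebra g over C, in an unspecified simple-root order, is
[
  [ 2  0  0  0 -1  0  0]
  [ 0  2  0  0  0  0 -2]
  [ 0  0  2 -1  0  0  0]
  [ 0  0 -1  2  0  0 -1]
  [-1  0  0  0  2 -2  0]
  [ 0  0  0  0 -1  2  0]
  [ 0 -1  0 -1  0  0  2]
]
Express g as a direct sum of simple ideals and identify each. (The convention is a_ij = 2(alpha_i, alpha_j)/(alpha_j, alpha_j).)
The diagram associated to this matrix has two connected components: the simple roots {alpha_1, alpha_5, alpha_6} form a chain of 3 nodes with a double edge at one end; the terminal node there is the unique short simple root (B_3), and {alpha_2, alpha_3, alpha_4, alpha_7} form a chain of 4 nodes with a double edge at one end; the terminal node there is the unique long simple root (C_4). A semisimple Lie algebra decomposes uniquely as the direct sum of simple ideals, one per connected component of its Dynkin diagram, so g ≅ B_3 ⊕ C_4 (dimension 21 + 36 = 57).

B_3 + C_4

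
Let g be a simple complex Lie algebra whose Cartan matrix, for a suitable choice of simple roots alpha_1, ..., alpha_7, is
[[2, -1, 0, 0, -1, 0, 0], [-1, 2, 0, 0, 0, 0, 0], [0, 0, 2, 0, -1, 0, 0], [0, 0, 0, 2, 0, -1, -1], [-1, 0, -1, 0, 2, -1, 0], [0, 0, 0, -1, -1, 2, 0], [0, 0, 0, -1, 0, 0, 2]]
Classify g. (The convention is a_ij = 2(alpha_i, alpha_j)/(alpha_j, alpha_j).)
The matrix has rank 7 with 2's on the diagonal. Reading the off-diagonal entries as Dynkin edges (a single edge where a_ij = a_ji = -1; a double or triple edge where a_ij * a_ji = 2 or 3), the diagram is a chain of 6 nodes with one extra node attached to the third node from one end (E_7). One simple-root ordering that puts it in standard form is (alpha_2, alpha_3, alpha_1, alpha_5, alpha_6, alpha_4, alpha_7). So the algebra is type E_7.

E_7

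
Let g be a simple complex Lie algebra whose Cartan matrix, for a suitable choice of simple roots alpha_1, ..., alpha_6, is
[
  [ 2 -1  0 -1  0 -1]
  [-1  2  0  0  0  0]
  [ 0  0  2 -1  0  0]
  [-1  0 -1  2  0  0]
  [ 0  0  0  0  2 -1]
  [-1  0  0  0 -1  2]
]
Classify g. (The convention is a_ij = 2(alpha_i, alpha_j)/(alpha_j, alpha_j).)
The matrix has rank 6 with 2's on the diagonal. Reading the off-diagonal entries as Dynkin edges (a single edge where a_ij = a_ji = -1; a double or triple edge where a_ij * a_ji = 2 or 3), the diagram is a chain of 5 nodes with one extra node attached to the third node from one end (E_6). One simple-root ordering that puts it in standard form is (alpha_5, alpha_2, alpha_6, alpha_1, alpha_4, alpha_3). So the algebra is type E_6.

E_6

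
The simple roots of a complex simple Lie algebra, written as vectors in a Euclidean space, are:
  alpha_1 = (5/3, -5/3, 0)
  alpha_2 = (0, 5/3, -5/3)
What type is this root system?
type A_2

Compute the Cartan integers a_ij = 2(alpha_i, alpha_j)/(alpha_j, alpha_j); the resulting 2x2 Cartan matrix is
[[2, -1], [-1, 2]].
All simple roots have the same length, so the diagram is simply laced. The associated Dynkin diagram is a chain of 2 nodes with single edges (A_2), so the type is A_2 (the algebra sl(3)).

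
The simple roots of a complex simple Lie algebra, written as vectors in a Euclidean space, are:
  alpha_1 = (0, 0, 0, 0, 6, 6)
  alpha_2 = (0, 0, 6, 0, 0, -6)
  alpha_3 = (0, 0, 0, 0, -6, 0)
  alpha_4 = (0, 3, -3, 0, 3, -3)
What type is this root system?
Compute the Cartan integers a_ij = 2(alpha_i, alpha_j)/(alpha_j, alpha_j); the resulting 4x4 Cartan matrix is
[[2, -1, -2, 0], [-1, 2, 0, 0], [-1, 0, 2, -1], [0, 0, -1, 2]].
The roots have two lengths (squared-length ratio 2:1); the short ones are alpha_{3,4}. The associated Dynkin diagram is a chain of 4 nodes with a double edge between the middle two (F_4), so the type is F_4.

F_4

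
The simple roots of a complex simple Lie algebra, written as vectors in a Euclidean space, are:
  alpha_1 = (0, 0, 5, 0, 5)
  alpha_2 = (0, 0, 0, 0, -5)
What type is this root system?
Compute the Cartan integers a_ij = 2(alpha_i, alpha_j)/(alpha_j, alpha_j); the resulting 2x2 Cartan matrix is
[[2, -2], [-1, 2]].
The roots have two lengths (squared-length ratio 2:1); the short ones are alpha_{2}. The associated Dynkin diagram is a chain of 2 nodes with a double edge at one end; the terminal node there is the unique short simple root (B_2), so the type is B_2 (the algebra so(5)).

type B_2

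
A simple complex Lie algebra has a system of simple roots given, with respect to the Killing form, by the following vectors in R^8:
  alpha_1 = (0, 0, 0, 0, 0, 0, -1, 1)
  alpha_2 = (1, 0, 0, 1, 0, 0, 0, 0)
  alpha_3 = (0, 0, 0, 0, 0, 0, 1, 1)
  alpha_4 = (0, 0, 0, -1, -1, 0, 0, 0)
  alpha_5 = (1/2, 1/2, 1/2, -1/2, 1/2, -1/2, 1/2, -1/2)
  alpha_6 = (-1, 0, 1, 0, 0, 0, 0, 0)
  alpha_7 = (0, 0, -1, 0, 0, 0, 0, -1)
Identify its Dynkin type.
Compute the Cartan integers a_ij = 2(alpha_i, alpha_j)/(alpha_j, alpha_j); the resulting 7x7 Cartan matrix is
[[2, 0, 0, 0, -1, 0, -1], [0, 2, 0, -1, 0, -1, 0], [0, 0, 2, 0, 0, 0, -1], [0, -1, 0, 2, 0, 0, 0], [-1, 0, 0, 0, 2, 0, 0], [0, -1, 0, 0, 0, 2, -1], [-1, 0, -1, 0, 0, -1, 2]].
All simple roots have the same length, so the diagram is simply laced. The associated Dynkin diagram is a chain of 6 nodes with one extra node attached to the third node from one end (E_7), so the type is E_7.

type E_7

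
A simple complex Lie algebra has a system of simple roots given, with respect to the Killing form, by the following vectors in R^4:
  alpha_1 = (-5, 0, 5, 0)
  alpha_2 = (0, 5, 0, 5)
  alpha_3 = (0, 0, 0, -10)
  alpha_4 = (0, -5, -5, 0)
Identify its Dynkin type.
C4

Compute the Cartan integers a_ij = 2(alpha_i, alpha_j)/(alpha_j, alpha_j); the resulting 4x4 Cartan matrix is
[[2, 0, 0, -1], [0, 2, -1, -1], [0, -2, 2, 0], [-1, -1, 0, 2]].
The roots have two lengths (squared-length ratio 2:1); the short ones are alpha_{1,2,4}. The associated Dynkin diagram is a chain of 4 nodes with a double edge at one end; the terminal node there is the unique long simple root (C_4), so the type is C_4 (the algebra sp(8)).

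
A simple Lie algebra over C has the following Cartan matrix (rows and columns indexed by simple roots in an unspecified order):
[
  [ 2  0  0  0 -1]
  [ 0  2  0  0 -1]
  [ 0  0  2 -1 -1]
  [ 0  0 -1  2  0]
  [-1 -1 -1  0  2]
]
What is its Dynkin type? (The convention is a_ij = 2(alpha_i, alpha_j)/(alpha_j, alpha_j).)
type D_5

The matrix has rank 5 with 2's on the diagonal. Reading the off-diagonal entries as Dynkin edges (a single edge where a_ij = a_ji = -1; a double or triple edge where a_ij * a_ji = 2 or 3), the diagram is a chain of 3 nodes with a fork of two nodes at one end (D_5). One simple-root ordering that puts it in standard form is (alpha_4, alpha_3, alpha_5, alpha_2, alpha_1). So the algebra is type D_5, i.e. so(10).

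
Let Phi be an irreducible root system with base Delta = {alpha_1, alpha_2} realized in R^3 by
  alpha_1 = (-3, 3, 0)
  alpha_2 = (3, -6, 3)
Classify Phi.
G_2

Compute the Cartan integers a_ij = 2(alpha_i, alpha_j)/(alpha_j, alpha_j); the resulting 2x2 Cartan matrix is
[[2, -1], [-3, 2]].
The roots have two lengths (squared-length ratio 3:1); the short ones are alpha_{1}. The associated Dynkin diagram is two nodes joined by a triple edge (G_2), so the type is G_2.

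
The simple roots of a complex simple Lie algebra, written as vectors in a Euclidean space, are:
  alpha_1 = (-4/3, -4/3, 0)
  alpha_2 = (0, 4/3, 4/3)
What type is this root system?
Compute the Cartan integers a_ij = 2(alpha_i, alpha_j)/(alpha_j, alpha_j); the resulting 2x2 Cartan matrix is
[[2, -1], [-1, 2]].
All simple roots have the same length, so the diagram is simply laced. The associated Dynkin diagram is a chain of 2 nodes with single edges (A_2), so the type is A_2 (the algebra sl(3)).

A_2 (sl(3))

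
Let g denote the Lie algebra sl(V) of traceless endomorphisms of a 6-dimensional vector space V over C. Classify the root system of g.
type A_5

This is sl(6), which has dimension 6^2 - 1 = 35 and rank 6 - 1 = 5 (a Cartan subalgebra is the diagonal traceless matrices). In the classification of classical Lie algebras, the special linear algebra sl(n+1) has type A_n; here n = 5, so the Dynkin diagram is a chain of 5 nodes with single edges (A_5). Hence the type is A_5.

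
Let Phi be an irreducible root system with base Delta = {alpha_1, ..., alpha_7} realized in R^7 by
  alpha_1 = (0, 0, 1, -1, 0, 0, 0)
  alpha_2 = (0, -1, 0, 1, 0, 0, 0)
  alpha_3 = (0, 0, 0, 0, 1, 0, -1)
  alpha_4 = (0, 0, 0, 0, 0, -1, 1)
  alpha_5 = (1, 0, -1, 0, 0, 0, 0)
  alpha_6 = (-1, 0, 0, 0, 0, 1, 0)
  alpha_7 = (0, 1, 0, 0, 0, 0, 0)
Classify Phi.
B_7

Compute the Cartan integers a_ij = 2(alpha_i, alpha_j)/(alpha_j, alpha_j); the resulting 7x7 Cartan matrix is
[[2, -1, 0, 0, -1, 0, 0], [-1, 2, 0, 0, 0, 0, -2], [0, 0, 2, -1, 0, 0, 0], [0, 0, -1, 2, 0, -1, 0], [-1, 0, 0, 0, 2, -1, 0], [0, 0, 0, -1, -1, 2, 0], [0, -1, 0, 0, 0, 0, 2]].
The roots have two lengths (squared-length ratio 2:1); the short ones are alpha_{7}. The associated Dynkin diagram is a chain of 7 nodes with a double edge at one end; the terminal node there is the unique short simple root (B_7), so the type is B_7 (the algebra so(15)).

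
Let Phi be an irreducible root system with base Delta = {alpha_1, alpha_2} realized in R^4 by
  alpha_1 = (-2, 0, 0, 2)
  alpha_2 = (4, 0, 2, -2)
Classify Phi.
Compute the Cartan integers a_ij = 2(alpha_i, alpha_j)/(alpha_j, alpha_j); the resulting 2x2 Cartan matrix is
[[2, -1], [-3, 2]].
The roots have two lengths (squared-length ratio 3:1); the short ones are alpha_{1}. The associated Dynkin diagram is two nodes joined by a triple edge (G_2), so the type is G_2.

type G_2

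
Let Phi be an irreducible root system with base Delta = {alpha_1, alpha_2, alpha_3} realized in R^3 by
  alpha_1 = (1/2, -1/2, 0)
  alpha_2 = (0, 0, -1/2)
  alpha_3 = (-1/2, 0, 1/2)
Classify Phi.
B_3 (so(7))

Compute the Cartan integers a_ij = 2(alpha_i, alpha_j)/(alpha_j, alpha_j); the resulting 3x3 Cartan matrix is
[[2, 0, -1], [0, 2, -1], [-1, -2, 2]].
The roots have two lengths (squared-length ratio 2:1); the short ones are alpha_{2}. The associated Dynkin diagram is a chain of 3 nodes with a double edge at one end; the terminal node there is the unique short simple root (B_3), so the type is B_3 (the algebra so(7)).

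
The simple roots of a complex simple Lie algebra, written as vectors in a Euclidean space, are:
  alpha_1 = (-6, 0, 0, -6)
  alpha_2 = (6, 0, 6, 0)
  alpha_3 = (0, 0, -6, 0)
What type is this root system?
Compute the Cartan integers a_ij = 2(alpha_i, alpha_j)/(alpha_j, alpha_j); the resulting 3x3 Cartan matrix is
[[2, -1, 0], [-1, 2, -2], [0, -1, 2]].
The roots have two lengths (squared-length ratio 2:1); the short ones are alpha_{3}. The associated Dynkin diagram is a chain of 3 nodes with a double edge at one end; the terminal node there is the unique short simple root (B_3), so the type is B_3 (the algebra so(7)).

B3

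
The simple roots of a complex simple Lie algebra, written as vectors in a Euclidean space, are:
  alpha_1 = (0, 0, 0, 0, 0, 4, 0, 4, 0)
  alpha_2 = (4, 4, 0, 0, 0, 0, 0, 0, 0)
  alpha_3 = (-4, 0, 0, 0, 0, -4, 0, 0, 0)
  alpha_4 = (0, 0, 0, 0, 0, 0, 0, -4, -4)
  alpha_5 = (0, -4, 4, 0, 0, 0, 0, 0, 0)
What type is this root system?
Compute the Cartan integers a_ij = 2(alpha_i, alpha_j)/(alpha_j, alpha_j); the resulting 5x5 Cartan matrix is
[[2, 0, -1, -1, 0], [0, 2, -1, 0, -1], [-1, -1, 2, 0, 0], [-1, 0, 0, 2, 0], [0, -1, 0, 0, 2]].
All simple roots have the same length, so the diagram is simply laced. The associated Dynkin diagram is a chain of 5 nodes with single edges (A_5), so the type is A_5 (the algebra sl(6)).

A_5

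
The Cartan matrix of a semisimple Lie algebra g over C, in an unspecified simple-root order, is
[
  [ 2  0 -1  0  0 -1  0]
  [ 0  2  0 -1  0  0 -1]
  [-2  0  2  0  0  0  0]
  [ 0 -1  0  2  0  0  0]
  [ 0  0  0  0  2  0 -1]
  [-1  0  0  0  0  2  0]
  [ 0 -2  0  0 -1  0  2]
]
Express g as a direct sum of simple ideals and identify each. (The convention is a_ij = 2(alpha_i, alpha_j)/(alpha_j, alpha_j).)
C3 + F4

The diagram associated to this matrix has two connected components: the simple roots {alpha_1, alpha_3, alpha_6} form a chain of 3 nodes with a double edge at one end; the terminal node there is the unique long simple root (C_3), and {alpha_2, alpha_4, alpha_5, alpha_7} form a chain of 4 nodes with a double edge between the middle two (F_4). A semisimple Lie algebra decomposes uniquely as the direct sum of simple ideals, one per connected component of its Dynkin diagram, so g ≅ C_3 ⊕ F_4 (dimension 21 + 52 = 73).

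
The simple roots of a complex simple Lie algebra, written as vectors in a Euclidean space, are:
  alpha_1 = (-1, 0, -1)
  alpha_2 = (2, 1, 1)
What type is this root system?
Compute the Cartan integers a_ij = 2(alpha_i, alpha_j)/(alpha_j, alpha_j); the resulting 2x2 Cartan matrix is
[[2, -1], [-3, 2]].
The roots have two lengths (squared-length ratio 3:1); the short ones are alpha_{1}. The associated Dynkin diagram is two nodes joined by a triple edge (G_2), so the type is G_2.

type G_2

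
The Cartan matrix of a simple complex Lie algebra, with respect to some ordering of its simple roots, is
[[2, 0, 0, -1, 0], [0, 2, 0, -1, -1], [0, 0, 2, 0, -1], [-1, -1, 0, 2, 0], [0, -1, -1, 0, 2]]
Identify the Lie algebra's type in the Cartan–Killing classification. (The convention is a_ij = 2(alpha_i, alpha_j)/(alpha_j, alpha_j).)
A_5

The matrix has rank 5 with 2's on the diagonal. Reading the off-diagonal entries as Dynkin edges (a single edge where a_ij = a_ji = -1; a double or triple edge where a_ij * a_ji = 2 or 3), the diagram is a chain of 5 nodes with single edges (A_5). One simple-root ordering that puts it in standard form is (alpha_1, alpha_4, alpha_2, alpha_5, alpha_3). So the algebra is type A_5, i.e. sl(6).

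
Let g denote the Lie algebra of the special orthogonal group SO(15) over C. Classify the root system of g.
type B_7

This is so(15) with 15 odd, which has dimension 15(15-1)/2 = 105 and rank (15-1)/2 = 7. In the classification of classical Lie algebras, the orthogonal algebra so(2n+1) in an odd number of variables has type B_n; here n = 7, so the Dynkin diagram is a chain of 7 nodes with a double edge at one end; the terminal node there is the unique short simple root (B_7). Hence the type is B_7.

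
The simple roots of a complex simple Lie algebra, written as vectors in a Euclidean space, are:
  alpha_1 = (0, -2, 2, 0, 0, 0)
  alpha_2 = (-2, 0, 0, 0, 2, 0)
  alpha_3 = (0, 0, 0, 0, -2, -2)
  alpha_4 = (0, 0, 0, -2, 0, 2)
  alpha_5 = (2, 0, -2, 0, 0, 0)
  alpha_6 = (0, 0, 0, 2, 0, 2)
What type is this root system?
type D_6

Compute the Cartan integers a_ij = 2(alpha_i, alpha_j)/(alpha_j, alpha_j); the resulting 6x6 Cartan matrix is
[[2, 0, 0, 0, -1, 0], [0, 2, -1, 0, -1, 0], [0, -1, 2, -1, 0, -1], [0, 0, -1, 2, 0, 0], [-1, -1, 0, 0, 2, 0], [0, 0, -1, 0, 0, 2]].
All simple roots have the same length, so the diagram is simply laced. The associated Dynkin diagram is a chain of 4 nodes with a fork of two nodes at one end (D_6), so the type is D_6 (the algebra so(12)).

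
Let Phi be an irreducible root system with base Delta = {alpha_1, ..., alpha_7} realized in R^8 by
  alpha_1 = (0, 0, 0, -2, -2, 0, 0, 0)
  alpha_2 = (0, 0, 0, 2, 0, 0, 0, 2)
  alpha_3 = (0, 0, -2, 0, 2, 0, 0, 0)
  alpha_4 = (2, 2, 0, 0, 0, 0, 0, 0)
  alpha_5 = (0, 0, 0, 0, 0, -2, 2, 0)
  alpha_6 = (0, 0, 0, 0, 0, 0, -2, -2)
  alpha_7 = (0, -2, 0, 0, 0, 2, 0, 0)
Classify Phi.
A_7

Compute the Cartan integers a_ij = 2(alpha_i, alpha_j)/(alpha_j, alpha_j); the resulting 7x7 Cartan matrix is
[[2, -1, -1, 0, 0, 0, 0], [-1, 2, 0, 0, 0, -1, 0], [-1, 0, 2, 0, 0, 0, 0], [0, 0, 0, 2, 0, 0, -1], [0, 0, 0, 0, 2, -1, -1], [0, -1, 0, 0, -1, 2, 0], [0, 0, 0, -1, -1, 0, 2]].
All simple roots have the same length, so the diagram is simply laced. The associated Dynkin diagram is a chain of 7 nodes with single edges (A_7), so the type is A_7 (the algebra sl(8)).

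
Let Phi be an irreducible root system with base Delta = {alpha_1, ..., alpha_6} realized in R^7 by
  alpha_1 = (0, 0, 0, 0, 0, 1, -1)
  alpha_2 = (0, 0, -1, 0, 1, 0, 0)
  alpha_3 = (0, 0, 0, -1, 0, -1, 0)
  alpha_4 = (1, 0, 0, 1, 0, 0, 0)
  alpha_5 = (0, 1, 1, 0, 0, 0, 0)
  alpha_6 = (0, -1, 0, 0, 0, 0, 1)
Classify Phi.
Compute the Cartan integers a_ij = 2(alpha_i, alpha_j)/(alpha_j, alpha_j); the resulting 6x6 Cartan matrix is
[[2, 0, -1, 0, 0, -1], [0, 2, 0, 0, -1, 0], [-1, 0, 2, -1, 0, 0], [0, 0, -1, 2, 0, 0], [0, -1, 0, 0, 2, -1], [-1, 0, 0, 0, -1, 2]].
All simple roots have the same length, so the diagram is simply laced. The associated Dynkin diagram is a chain of 6 nodes with single edges (A_6), so the type is A_6 (the algebra sl(7)).

A6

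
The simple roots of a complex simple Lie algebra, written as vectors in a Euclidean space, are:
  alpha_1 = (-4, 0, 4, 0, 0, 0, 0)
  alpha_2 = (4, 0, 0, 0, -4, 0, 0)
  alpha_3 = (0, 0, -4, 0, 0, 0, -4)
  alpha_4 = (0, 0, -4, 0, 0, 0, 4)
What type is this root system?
Compute the Cartan integers a_ij = 2(alpha_i, alpha_j)/(alpha_j, alpha_j); the resulting 4x4 Cartan matrix is
[[2, -1, -1, -1], [-1, 2, 0, 0], [-1, 0, 2, 0], [-1, 0, 0, 2]].
All simple roots have the same length, so the diagram is simply laced. The associated Dynkin diagram is a chain of 2 nodes with a fork of two nodes at one end (D_4), so the type is D_4 (the algebra so(8)).

D_4 (so(8))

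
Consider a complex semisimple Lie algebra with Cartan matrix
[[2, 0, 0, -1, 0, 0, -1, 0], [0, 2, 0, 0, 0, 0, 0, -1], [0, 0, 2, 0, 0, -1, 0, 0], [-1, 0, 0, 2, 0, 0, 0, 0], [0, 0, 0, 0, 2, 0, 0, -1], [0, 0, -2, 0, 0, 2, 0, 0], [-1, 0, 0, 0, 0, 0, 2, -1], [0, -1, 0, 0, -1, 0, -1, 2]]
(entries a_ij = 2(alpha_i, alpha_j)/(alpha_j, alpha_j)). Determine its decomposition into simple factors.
The diagram associated to this matrix has two connected components: the simple roots {alpha_3, alpha_6} form a chain of 2 nodes with a double edge at one end; the terminal node there is the unique short simple root (B_2), and {alpha_1, alpha_2, alpha_4, alpha_5, alpha_7, alpha_8} form a chain of 4 nodes with a fork of two nodes at one end (D_6). A semisimple Lie algebra decomposes uniquely as the direct sum of simple ideals, one per connected component of its Dynkin diagram, so g ≅ B_2 ⊕ D_6 (dimension 10 + 66 = 76).

B_2 (so(5)) ⊕ D_6 (so(12))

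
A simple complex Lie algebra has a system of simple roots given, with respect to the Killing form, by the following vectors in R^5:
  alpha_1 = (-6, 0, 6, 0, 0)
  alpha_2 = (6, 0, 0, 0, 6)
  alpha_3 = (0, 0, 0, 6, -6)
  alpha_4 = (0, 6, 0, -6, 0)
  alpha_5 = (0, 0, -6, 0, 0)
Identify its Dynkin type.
Compute the Cartan integers a_ij = 2(alpha_i, alpha_j)/(alpha_j, alpha_j); the resulting 5x5 Cartan matrix is
[[2, -1, 0, 0, -2], [-1, 2, -1, 0, 0], [0, -1, 2, -1, 0], [0, 0, -1, 2, 0], [-1, 0, 0, 0, 2]].
The roots have two lengths (squared-length ratio 2:1); the short ones are alpha_{5}. The associated Dynkin diagram is a chain of 5 nodes with a double edge at one end; the terminal node there is the unique short simple root (B_5), so the type is B_5 (the algebra so(11)).

type B_5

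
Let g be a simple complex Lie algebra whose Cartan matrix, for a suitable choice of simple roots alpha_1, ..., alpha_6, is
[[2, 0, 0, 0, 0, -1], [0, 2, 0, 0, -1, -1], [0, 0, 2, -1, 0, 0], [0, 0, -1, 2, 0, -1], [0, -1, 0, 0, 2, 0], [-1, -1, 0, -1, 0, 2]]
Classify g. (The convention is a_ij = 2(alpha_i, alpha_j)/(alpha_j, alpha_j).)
The matrix has rank 6 with 2's on the diagonal. Reading the off-diagonal entries as Dynkin edges (a single edge where a_ij = a_ji = -1; a double or triple edge where a_ij * a_ji = 2 or 3), the diagram is a chain of 5 nodes with one extra node attached to the third node from one end (E_6). One simple-root ordering that puts it in standard form is (alpha_3, alpha_1, alpha_4, alpha_6, alpha_2, alpha_5). So the algebra is type E_6.

E_6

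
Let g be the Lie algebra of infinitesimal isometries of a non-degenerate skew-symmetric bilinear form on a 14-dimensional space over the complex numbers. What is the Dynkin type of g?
C_7 (sp(14))

This is sp(14), which has dimension 14(14+1)/2 = 105 and rank 14/2 = 7. In the classification of classical Lie algebras, the symplectic algebra sp(2n) has type C_n; here n = 7, so the Dynkin diagram is a chain of 7 nodes with a double edge at one end; the terminal node there is the unique long simple root (C_7). Hence the type is C_7.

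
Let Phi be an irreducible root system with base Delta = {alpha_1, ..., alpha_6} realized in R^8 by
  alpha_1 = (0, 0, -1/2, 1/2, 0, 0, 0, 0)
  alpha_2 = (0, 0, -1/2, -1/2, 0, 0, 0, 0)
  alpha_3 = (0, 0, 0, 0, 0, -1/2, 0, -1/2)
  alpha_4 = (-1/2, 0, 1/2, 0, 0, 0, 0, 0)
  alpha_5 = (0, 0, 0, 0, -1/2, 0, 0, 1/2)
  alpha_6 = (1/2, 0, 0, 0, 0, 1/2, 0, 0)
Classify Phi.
Compute the Cartan integers a_ij = 2(alpha_i, alpha_j)/(alpha_j, alpha_j); the resulting 6x6 Cartan matrix is
[[2, 0, 0, -1, 0, 0], [0, 2, 0, -1, 0, 0], [0, 0, 2, 0, -1, -1], [-1, -1, 0, 2, 0, -1], [0, 0, -1, 0, 2, 0], [0, 0, -1, -1, 0, 2]].
All simple roots have the same length, so the diagram is simply laced. The associated Dynkin diagram is a chain of 4 nodes with a fork of two nodes at one end (D_6), so the type is D_6 (the algebra so(12)).

D_6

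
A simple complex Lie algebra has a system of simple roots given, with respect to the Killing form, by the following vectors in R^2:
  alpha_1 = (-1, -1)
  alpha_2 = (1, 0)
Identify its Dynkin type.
B_2 (so(5))

Compute the Cartan integers a_ij = 2(alpha_i, alpha_j)/(alpha_j, alpha_j); the resulting 2x2 Cartan matrix is
[[2, -2], [-1, 2]].
The roots have two lengths (squared-length ratio 2:1); the short ones are alpha_{2}. The associated Dynkin diagram is a chain of 2 nodes with a double edge at one end; the terminal node there is the unique short simple root (B_2), so the type is B_2 (the algebra so(5)).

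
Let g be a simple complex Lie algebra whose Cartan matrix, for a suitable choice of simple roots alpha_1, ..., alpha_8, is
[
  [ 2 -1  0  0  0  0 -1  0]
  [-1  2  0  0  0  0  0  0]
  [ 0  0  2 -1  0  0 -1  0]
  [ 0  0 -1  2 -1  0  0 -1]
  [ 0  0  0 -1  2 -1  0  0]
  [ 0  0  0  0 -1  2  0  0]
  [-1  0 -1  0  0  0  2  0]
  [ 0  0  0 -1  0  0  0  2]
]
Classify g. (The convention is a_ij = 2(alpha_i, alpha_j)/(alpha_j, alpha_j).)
E_8

The matrix has rank 8 with 2's on the diagonal. Reading the off-diagonal entries as Dynkin edges (a single edge where a_ij = a_ji = -1; a double or triple edge where a_ij * a_ji = 2 or 3), the diagram is a chain of 7 nodes with one extra node attached to the third node from one end (E_8). One simple-root ordering that puts it in standard form is (alpha_6, alpha_8, alpha_5, alpha_4, alpha_3, alpha_7, alpha_1, alpha_2). So the algebra is type E_8.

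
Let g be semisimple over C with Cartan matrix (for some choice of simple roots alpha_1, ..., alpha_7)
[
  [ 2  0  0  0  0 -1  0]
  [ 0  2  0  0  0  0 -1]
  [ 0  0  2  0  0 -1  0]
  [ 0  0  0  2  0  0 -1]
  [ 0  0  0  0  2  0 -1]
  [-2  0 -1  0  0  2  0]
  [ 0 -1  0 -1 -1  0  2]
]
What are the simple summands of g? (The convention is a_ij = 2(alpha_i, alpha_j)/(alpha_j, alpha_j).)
The diagram associated to this matrix has two connected components: the simple roots {alpha_1, alpha_3, alpha_6} form a chain of 3 nodes with a double edge at one end; the terminal node there is the unique short simple root (B_3), and {alpha_2, alpha_4, alpha_5, alpha_7} form a chain of 2 nodes with a fork of two nodes at one end (D_4). A semisimple Lie algebra decomposes uniquely as the direct sum of simple ideals, one per connected component of its Dynkin diagram, so g ≅ B_3 ⊕ D_4 (dimension 21 + 28 = 49).

type B_3 + type D_4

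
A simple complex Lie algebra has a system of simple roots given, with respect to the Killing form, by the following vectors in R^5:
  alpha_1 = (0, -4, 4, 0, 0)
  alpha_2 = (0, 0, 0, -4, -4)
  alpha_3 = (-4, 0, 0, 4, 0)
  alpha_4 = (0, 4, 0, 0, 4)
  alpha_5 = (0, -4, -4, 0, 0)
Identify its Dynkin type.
Compute the Cartan integers a_ij = 2(alpha_i, alpha_j)/(alpha_j, alpha_j); the resulting 5x5 Cartan matrix is
[[2, 0, 0, -1, 0], [0, 2, -1, -1, 0], [0, -1, 2, 0, 0], [-1, -1, 0, 2, -1], [0, 0, 0, -1, 2]].
All simple roots have the same length, so the diagram is simply laced. The associated Dynkin diagram is a chain of 3 nodes with a fork of two nodes at one end (D_5), so the type is D_5 (the algebra so(10)).

D_5 (so(10))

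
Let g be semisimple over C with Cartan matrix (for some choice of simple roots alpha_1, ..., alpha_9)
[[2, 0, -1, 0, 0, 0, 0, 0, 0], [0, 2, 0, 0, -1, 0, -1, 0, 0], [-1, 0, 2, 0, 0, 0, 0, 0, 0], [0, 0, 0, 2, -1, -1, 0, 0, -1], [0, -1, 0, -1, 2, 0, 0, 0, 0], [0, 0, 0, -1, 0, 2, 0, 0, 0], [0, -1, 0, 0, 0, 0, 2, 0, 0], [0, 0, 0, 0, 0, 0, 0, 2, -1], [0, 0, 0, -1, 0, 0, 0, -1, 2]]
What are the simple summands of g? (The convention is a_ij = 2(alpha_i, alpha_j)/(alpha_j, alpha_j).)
The diagram associated to this matrix has two connected components: the simple roots {alpha_1, alpha_3} form a chain of 2 nodes with single edges (A_2), and {alpha_2, alpha_4, alpha_5, alpha_6, alpha_7, alpha_8, alpha_9} form a chain of 6 nodes with one extra node attached to the third node from one end (E_7). A semisimple Lie algebra decomposes uniquely as the direct sum of simple ideals, one per connected component of its Dynkin diagram, so g ≅ A_2 ⊕ E_7 (dimension 8 + 133 = 141).

A2 + E7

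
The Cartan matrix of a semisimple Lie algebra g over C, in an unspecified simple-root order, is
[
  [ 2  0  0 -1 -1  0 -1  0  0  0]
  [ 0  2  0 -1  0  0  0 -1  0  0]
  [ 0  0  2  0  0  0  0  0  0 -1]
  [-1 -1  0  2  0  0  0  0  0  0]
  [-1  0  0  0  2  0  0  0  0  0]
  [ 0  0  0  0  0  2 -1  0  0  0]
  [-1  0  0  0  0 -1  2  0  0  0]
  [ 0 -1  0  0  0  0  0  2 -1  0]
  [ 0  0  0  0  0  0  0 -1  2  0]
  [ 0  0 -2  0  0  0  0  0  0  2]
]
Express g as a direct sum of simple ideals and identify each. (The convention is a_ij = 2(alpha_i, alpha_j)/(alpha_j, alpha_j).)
type B_2 + type E_8

The diagram associated to this matrix has two connected components: the simple roots {alpha_3, alpha_10} form a chain of 2 nodes with a double edge at one end; the terminal node there is the unique short simple root (B_2), and {alpha_1, alpha_2, alpha_4, alpha_5, alpha_6, alpha_7, alpha_8, alpha_9} form a chain of 7 nodes with one extra node attached to the third node from one end (E_8). A semisimple Lie algebra decomposes uniquely as the direct sum of simple ideals, one per connected component of its Dynkin diagram, so g ≅ B_2 ⊕ E_8 (dimension 10 + 248 = 258).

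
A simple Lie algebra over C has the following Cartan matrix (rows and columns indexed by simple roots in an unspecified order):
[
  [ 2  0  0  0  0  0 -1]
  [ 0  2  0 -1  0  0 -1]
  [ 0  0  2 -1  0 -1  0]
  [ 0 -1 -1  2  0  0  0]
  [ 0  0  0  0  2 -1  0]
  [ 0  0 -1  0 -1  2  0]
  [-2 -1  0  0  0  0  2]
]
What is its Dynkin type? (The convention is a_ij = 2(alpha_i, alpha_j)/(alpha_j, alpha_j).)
The matrix has rank 7 with 2's on the diagonal. Reading the off-diagonal entries as Dynkin edges (a single edge where a_ij = a_ji = -1; a double or triple edge where a_ij * a_ji = 2 or 3), the diagram is a chain of 7 nodes with a double edge at one end; the terminal node there is the unique short simple root (B_7). One simple-root ordering that puts it in standard form is (alpha_5, alpha_6, alpha_3, alpha_4, alpha_2, alpha_7, alpha_1). So the algebra is type B_7, i.e. so(15).

type B_7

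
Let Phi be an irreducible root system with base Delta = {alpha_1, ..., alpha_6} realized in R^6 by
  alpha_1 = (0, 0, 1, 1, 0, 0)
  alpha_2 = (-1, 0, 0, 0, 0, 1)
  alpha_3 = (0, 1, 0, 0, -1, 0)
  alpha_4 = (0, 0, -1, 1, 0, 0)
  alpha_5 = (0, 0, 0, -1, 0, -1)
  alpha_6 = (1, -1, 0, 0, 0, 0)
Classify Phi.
D_6

Compute the Cartan integers a_ij = 2(alpha_i, alpha_j)/(alpha_j, alpha_j); the resulting 6x6 Cartan matrix is
[[2, 0, 0, 0, -1, 0], [0, 2, 0, 0, -1, -1], [0, 0, 2, 0, 0, -1], [0, 0, 0, 2, -1, 0], [-1, -1, 0, -1, 2, 0], [0, -1, -1, 0, 0, 2]].
All simple roots have the same length, so the diagram is simply laced. The associated Dynkin diagram is a chain of 4 nodes with a fork of two nodes at one end (D_6), so the type is D_6 (the algebra so(12)).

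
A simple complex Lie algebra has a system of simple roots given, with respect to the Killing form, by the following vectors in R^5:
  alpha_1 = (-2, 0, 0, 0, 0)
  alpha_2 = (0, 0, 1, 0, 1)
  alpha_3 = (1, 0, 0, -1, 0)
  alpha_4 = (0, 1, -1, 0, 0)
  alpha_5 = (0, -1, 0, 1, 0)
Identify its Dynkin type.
C_5 (sp(10))

Compute the Cartan integers a_ij = 2(alpha_i, alpha_j)/(alpha_j, alpha_j); the resulting 5x5 Cartan matrix is
[[2, 0, -2, 0, 0], [0, 2, 0, -1, 0], [-1, 0, 2, 0, -1], [0, -1, 0, 2, -1], [0, 0, -1, -1, 2]].
The roots have two lengths (squared-length ratio 2:1); the short ones are alpha_{2,3,4,5}. The associated Dynkin diagram is a chain of 5 nodes with a double edge at one end; the terminal node there is the unique long simple root (C_5), so the type is C_5 (the algebra sp(10)).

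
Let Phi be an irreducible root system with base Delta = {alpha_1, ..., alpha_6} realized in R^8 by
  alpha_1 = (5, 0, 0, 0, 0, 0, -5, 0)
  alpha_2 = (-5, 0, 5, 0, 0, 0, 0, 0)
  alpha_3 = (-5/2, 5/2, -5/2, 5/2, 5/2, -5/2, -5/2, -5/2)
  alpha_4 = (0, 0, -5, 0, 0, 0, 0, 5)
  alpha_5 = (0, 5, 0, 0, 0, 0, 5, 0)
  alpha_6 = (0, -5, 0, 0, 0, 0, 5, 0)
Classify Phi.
Compute the Cartan integers a_ij = 2(alpha_i, alpha_j)/(alpha_j, alpha_j); the resulting 6x6 Cartan matrix is
[[2, -1, 0, 0, -1, -1], [-1, 2, 0, -1, 0, 0], [0, 0, 2, 0, 0, -1], [0, -1, 0, 2, 0, 0], [-1, 0, 0, 0, 2, 0], [-1, 0, -1, 0, 0, 2]].
All simple roots have the same length, so the diagram is simply laced. The associated Dynkin diagram is a chain of 5 nodes with one extra node attached to the third node from one end (E_6), so the type is E_6.

type E_6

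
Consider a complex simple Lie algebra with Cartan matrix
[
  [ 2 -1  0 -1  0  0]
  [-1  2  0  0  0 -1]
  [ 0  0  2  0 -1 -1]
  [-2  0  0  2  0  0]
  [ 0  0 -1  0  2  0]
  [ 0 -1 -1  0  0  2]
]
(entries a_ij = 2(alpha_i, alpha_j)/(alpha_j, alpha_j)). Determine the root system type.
C_6

The matrix has rank 6 with 2's on the diagonal. Reading the off-diagonal entries as Dynkin edges (a single edge where a_ij = a_ji = -1; a double or triple edge where a_ij * a_ji = 2 or 3), the diagram is a chain of 6 nodes with a double edge at one end; the terminal node there is the unique long simple root (C_6). One simple-root ordering that puts it in standard form is (alpha_5, alpha_3, alpha_6, alpha_2, alpha_1, alpha_4). So the algebra is type C_6, i.e. sp(12).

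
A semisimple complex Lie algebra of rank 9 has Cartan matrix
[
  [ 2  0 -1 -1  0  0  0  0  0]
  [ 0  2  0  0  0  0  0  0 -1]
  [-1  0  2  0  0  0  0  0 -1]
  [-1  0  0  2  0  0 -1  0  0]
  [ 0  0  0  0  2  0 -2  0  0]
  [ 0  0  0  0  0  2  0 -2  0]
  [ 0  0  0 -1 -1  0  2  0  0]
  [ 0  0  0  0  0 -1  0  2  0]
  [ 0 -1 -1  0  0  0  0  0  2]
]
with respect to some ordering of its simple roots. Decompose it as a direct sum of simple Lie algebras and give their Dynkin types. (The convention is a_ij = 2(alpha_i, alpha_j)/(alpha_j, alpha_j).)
The diagram associated to this matrix has two connected components: the simple roots {alpha_6, alpha_8} form a chain of 2 nodes with a double edge at one end; the terminal node there is the unique short simple root (B_2), and {alpha_1, alpha_2, alpha_3, alpha_4, alpha_5, alpha_7, alpha_9} form a chain of 7 nodes with a double edge at one end; the terminal node there is the unique long simple root (C_7). A semisimple Lie algebra decomposes uniquely as the direct sum of simple ideals, one per connected component of its Dynkin diagram, so g ≅ B_2 ⊕ C_7 (dimension 10 + 105 = 115).

B2 ⊕ C7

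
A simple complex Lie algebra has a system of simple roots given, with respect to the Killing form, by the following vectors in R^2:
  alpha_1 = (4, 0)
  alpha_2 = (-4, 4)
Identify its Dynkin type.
B_2 (so(5))

Compute the Cartan integers a_ij = 2(alpha_i, alpha_j)/(alpha_j, alpha_j); the resulting 2x2 Cartan matrix is
[[2, -1], [-2, 2]].
The roots have two lengths (squared-length ratio 2:1); the short ones are alpha_{1}. The associated Dynkin diagram is a chain of 2 nodes with a double edge at one end; the terminal node there is the unique short simple root (B_2), so the type is B_2 (the algebra so(5)).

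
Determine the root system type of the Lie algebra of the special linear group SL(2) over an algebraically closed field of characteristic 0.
A1

This is sl(2), which has dimension 2^2 - 1 = 3 and rank 2 - 1 = 1 (a Cartan subalgebra is the diagonal traceless matrices). In the classification of classical Lie algebras, the special linear algebra sl(n+1) has type A_n; here n = 1, so the Dynkin diagram is a chain of 1 nodes with single edges (A_1). Hence the type is A_1.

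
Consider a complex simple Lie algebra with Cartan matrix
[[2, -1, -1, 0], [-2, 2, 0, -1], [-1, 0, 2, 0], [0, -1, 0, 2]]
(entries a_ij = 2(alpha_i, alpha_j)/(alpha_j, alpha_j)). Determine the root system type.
The matrix has rank 4 with 2's on the diagonal. Reading the off-diagonal entries as Dynkin edges (a single edge where a_ij = a_ji = -1; a double or triple edge where a_ij * a_ji = 2 or 3), the diagram is a chain of 4 nodes with a double edge between the middle two (F_4). One simple-root ordering that puts it in standard form is (alpha_4, alpha_2, alpha_1, alpha_3). So the algebra is type F_4.

type F_4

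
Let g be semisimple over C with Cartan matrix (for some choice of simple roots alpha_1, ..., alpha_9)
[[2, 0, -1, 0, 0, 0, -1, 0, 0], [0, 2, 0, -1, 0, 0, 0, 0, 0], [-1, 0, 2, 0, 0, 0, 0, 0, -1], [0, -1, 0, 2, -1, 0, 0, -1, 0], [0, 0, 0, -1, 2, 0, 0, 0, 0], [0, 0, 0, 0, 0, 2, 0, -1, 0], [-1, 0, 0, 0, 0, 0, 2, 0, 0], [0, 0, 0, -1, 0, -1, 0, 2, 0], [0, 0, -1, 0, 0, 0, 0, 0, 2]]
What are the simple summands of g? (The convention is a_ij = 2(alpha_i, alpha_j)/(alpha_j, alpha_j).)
The diagram associated to this matrix has two connected components: the simple roots {alpha_1, alpha_3, alpha_7, alpha_9} form a chain of 4 nodes with single edges (A_4), and {alpha_2, alpha_4, alpha_5, alpha_6, alpha_8} form a chain of 3 nodes with a fork of two nodes at one end (D_5). A semisimple Lie algebra decomposes uniquely as the direct sum of simple ideals, one per connected component of its Dynkin diagram, so g ≅ A_4 ⊕ D_5 (dimension 24 + 45 = 69).

type A_4 ⊕ type D_5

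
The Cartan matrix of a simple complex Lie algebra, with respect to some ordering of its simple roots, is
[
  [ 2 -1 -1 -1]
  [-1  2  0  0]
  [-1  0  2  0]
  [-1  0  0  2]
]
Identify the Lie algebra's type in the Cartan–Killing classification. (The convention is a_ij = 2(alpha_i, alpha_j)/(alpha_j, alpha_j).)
type D_4

The matrix has rank 4 with 2's on the diagonal. Reading the off-diagonal entries as Dynkin edges (a single edge where a_ij = a_ji = -1; a double or triple edge where a_ij * a_ji = 2 or 3), the diagram is a chain of 2 nodes with a fork of two nodes at one end (D_4). One simple-root ordering that puts it in standard form is (alpha_2, alpha_1, alpha_3, alpha_4). So the algebra is type D_4, i.e. so(8).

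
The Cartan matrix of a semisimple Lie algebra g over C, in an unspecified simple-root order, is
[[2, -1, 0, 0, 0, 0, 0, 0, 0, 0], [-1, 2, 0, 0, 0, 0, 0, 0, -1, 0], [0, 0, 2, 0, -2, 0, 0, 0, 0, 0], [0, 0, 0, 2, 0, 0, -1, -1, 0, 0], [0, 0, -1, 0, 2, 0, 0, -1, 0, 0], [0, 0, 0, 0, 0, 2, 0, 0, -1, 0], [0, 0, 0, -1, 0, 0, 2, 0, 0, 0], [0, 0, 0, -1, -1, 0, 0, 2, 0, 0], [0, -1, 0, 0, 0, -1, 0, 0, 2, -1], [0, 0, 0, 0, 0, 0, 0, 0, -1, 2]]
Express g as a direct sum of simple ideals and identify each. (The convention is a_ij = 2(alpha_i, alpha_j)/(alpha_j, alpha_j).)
type C_5 + type D_5

The diagram associated to this matrix has two connected components: the simple roots {alpha_3, alpha_4, alpha_5, alpha_7, alpha_8} form a chain of 5 nodes with a double edge at one end; the terminal node there is the unique long simple root (C_5), and {alpha_1, alpha_2, alpha_6, alpha_9, alpha_10} form a chain of 3 nodes with a fork of two nodes at one end (D_5). A semisimple Lie algebra decomposes uniquely as the direct sum of simple ideals, one per connected component of its Dynkin diagram, so g ≅ C_5 ⊕ D_5 (dimension 55 + 45 = 100).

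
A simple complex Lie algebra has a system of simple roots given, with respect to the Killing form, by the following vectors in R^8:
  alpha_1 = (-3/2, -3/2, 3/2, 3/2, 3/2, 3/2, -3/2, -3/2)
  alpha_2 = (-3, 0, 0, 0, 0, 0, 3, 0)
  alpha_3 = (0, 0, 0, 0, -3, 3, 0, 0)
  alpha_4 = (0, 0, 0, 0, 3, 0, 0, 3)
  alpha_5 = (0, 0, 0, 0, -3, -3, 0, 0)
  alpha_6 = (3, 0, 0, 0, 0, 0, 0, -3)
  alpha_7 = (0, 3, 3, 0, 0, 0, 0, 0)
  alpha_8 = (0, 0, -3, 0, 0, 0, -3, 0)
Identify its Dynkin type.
Compute the Cartan integers a_ij = 2(alpha_i, alpha_j)/(alpha_j, alpha_j); the resulting 8x8 Cartan matrix is
[[2, 0, 0, 0, -1, 0, 0, 0], [0, 2, 0, 0, 0, -1, 0, -1], [0, 0, 2, -1, 0, 0, 0, 0], [0, 0, -1, 2, -1, -1, 0, 0], [-1, 0, 0, -1, 2, 0, 0, 0], [0, -1, 0, -1, 0, 2, 0, 0], [0, 0, 0, 0, 0, 0, 2, -1], [0, -1, 0, 0, 0, 0, -1, 2]].
All simple roots have the same length, so the diagram is simply laced. The associated Dynkin diagram is a chain of 7 nodes with one extra node attached to the third node from one end (E_8), so the type is E_8.

E_8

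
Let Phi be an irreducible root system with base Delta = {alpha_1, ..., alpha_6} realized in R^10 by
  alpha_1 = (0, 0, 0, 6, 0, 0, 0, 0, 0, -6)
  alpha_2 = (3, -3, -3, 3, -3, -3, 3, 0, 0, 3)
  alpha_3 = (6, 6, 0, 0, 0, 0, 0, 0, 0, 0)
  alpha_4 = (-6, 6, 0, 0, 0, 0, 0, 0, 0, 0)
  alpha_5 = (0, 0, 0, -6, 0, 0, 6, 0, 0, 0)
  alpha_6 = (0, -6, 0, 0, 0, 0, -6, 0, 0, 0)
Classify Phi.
Compute the Cartan integers a_ij = 2(alpha_i, alpha_j)/(alpha_j, alpha_j); the resulting 6x6 Cartan matrix is
[[2, 0, 0, 0, -1, 0], [0, 2, 0, -1, 0, 0], [0, 0, 2, 0, 0, -1], [0, -1, 0, 2, 0, -1], [-1, 0, 0, 0, 2, -1], [0, 0, -1, -1, -1, 2]].
All simple roots have the same length, so the diagram is simply laced. The associated Dynkin diagram is a chain of 5 nodes with one extra node attached to the third node from one end (E_6), so the type is E_6.

E_6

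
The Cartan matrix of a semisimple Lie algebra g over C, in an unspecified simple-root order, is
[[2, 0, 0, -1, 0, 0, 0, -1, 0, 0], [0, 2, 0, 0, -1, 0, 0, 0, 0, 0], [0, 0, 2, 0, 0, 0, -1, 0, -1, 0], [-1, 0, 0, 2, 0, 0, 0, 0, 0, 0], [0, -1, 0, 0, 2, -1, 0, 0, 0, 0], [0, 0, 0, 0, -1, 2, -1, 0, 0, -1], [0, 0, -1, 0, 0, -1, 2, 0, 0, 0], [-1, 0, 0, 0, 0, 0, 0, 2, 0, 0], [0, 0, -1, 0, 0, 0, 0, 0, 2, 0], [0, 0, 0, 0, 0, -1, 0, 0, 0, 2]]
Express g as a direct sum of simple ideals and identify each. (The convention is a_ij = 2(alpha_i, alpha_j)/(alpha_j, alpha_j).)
A_3 (sl(4)) + E_7

The diagram associated to this matrix has two connected components: the simple roots {alpha_1, alpha_4, alpha_8} form a chain of 3 nodes with single edges (A_3), and {alpha_2, alpha_3, alpha_5, alpha_6, alpha_7, alpha_9, alpha_10} form a chain of 6 nodes with one extra node attached to the third node from one end (E_7). A semisimple Lie algebra decomposes uniquely as the direct sum of simple ideals, one per connected component of its Dynkin diagram, so g ≅ A_3 ⊕ E_7 (dimension 15 + 133 = 148).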